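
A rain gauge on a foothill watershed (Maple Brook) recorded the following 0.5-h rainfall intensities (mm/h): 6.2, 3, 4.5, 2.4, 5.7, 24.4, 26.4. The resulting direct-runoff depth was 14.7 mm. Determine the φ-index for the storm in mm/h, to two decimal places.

φ ≈ 10.70 mm/h

Only the 2 blocks with intensity above φ contribute runoff: 24.4, 26.4 mm/h.
Σ(I−φ)·Δt = d  ⇒  (24.4+26.4 − 2φ)·0.5 = 14.7
φ = (50.80 − 14.7/0.5) / 2 = 10.70 mm/h.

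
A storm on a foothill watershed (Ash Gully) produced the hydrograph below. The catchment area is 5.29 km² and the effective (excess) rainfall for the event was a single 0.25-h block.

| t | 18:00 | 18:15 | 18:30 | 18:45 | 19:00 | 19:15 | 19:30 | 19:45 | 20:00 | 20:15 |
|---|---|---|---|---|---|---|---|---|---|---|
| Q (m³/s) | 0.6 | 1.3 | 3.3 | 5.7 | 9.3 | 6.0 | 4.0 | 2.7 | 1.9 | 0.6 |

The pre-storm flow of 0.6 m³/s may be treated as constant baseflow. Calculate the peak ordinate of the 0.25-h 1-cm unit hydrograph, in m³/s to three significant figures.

U_p ≈ 17.4 m³/s

Direct runoff: 0.0, 0.7, 2.7, 5.1, 8.7, 5.4, 3.4, 2.1, 1.3, 0.0 m³/s; ΣQ_DR = 29.40 m³/s, peak = 8.7 m³/s.
Runoff depth d = ΣQ_DR·Δt / A = 29.40 × 900 / (5.29 km²) = 5.002 mm.
The 1-cm UH is the DRH scaled by (10 mm)/d, so U_p = 8.7 × 10/5.002 = 17.4 m³/s.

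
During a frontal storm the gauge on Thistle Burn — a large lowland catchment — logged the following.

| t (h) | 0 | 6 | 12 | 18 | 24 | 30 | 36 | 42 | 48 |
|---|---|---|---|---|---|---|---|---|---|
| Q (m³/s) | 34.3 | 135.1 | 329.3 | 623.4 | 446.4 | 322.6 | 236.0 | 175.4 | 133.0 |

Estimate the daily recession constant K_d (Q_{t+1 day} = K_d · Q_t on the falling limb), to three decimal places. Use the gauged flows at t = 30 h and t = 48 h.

Between t = 30 h and t = 48 h the flow falls from 322.6 to 133.0 m³/s over 3×6 h = 18 h.
Per-interval ratio K = (133.0/322.6)^(1/3) = 0.7443; K_d = K^(24/6) = 0.307.

K_d ≈ 0.307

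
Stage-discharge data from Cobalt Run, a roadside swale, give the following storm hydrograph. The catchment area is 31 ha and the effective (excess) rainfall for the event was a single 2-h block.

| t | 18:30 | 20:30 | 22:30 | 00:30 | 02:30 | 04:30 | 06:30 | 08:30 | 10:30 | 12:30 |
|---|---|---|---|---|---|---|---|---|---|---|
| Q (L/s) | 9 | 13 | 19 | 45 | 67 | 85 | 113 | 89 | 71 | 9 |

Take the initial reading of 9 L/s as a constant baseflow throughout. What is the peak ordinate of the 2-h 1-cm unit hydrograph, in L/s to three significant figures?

Direct runoff: 0.0, 4.0, 10.0, 36.0, 58.0, 76.0, 104.0, 80.0, 62.0, 0.0 L/s; ΣQ_DR = 430.0 L/s, peak = 104.0 L/s.
Runoff depth d = ΣQ_DR·Δt / A = 430.0 × 7200 / (31 ha) = 9.987 mm.
The 1-cm UH is the DRH scaled by (10 mm)/d, so U_p = 104.0 × 10/9.987 = 104 L/s.

U_p ≈ 104 L/s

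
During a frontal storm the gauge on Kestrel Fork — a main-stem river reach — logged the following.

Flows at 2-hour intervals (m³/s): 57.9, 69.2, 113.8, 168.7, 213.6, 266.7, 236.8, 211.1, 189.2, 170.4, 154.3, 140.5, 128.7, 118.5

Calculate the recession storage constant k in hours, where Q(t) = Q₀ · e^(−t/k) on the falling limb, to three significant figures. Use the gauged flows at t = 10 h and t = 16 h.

k ≈ 17.5 h

On the falling limb, Q drops from 266.7 to 189.2 m³/s between t = 10 h and t = 16 h (Δt = 6 h).
k = −Δt / ln(Q₂/Q₁) = −6 / ln(189.2/266.7) = 17.5 h.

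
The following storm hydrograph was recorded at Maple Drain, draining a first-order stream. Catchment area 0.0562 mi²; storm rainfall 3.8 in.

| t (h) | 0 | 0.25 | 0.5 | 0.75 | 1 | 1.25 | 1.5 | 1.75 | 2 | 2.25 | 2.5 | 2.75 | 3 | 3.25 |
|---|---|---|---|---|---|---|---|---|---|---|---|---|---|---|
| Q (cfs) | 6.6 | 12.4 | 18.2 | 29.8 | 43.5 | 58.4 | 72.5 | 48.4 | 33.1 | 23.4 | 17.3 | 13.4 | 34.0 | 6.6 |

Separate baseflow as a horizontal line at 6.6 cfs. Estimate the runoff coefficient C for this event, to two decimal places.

ΣQ_DR = 325.2 cfs; V = ΣQ_DR·Δt = 2.927 × 10^5 ft³.
Runoff depth d = V / A = 2.242 in.
C = d / P = 2.242 / 3.8 = 0.59.

C ≈ 0.59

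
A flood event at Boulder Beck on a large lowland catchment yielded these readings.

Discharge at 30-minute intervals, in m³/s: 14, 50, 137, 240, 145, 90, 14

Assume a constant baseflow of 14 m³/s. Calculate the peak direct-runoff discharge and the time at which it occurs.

Q_p = 226.0 m³/s at t = 1.5 h

Subtracting baseflow gives direct-runoff ordinates: 0.0, 36.0, 123.0, 226.0, 131.0, 76.0, 0.0 m³/s.
The maximum is 226.0 m³/s, occurring at the reading for t = 1.5 h.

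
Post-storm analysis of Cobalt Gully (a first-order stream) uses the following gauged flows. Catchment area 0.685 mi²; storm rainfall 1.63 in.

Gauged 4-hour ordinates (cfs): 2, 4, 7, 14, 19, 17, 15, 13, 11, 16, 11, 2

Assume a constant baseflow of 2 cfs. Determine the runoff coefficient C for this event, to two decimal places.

C ≈ 0.59

ΣQ_DR = 107.0 cfs; V = ΣQ_DR·Δt = 1.541 × 10^6 ft³.
Runoff depth d = V / A = 0.9682 in.
C = d / P = 0.9682 / 1.63 = 0.59.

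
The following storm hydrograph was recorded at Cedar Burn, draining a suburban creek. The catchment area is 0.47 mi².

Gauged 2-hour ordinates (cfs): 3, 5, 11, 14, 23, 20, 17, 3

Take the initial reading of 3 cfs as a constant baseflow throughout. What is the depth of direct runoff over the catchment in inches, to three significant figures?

Direct runoff: 0.0, 2.0, 8.0, 11.0, 20.0, 17.0, 14.0, 0.0 cfs; ΣQ_DR = 72.00 cfs.
V = ΣQ_DR · Δt = 72.00 × 7200 s = 5.184 × 10^5 ft³.
Over A = 0.47 mi², depth = V / A = 0.475 in.

d ≈ 0.475 in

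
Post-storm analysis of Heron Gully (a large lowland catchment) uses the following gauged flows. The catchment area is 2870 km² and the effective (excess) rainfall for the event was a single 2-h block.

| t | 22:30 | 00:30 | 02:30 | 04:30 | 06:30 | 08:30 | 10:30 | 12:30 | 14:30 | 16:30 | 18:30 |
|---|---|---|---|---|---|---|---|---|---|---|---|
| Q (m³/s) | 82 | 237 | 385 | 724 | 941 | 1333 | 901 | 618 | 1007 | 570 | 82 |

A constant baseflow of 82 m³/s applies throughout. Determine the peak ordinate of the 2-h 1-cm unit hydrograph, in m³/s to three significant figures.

U_p ≈ 834 m³/s

Direct runoff: 0.0, 155.0, 303.0, 642.0, 859.0, 1251.0, 819.0, 536.0, 925.0, 488.0, 0.0 m³/s; ΣQ_DR = 5978 m³/s, peak = 1251.0 m³/s.
Runoff depth d = ΣQ_DR·Δt / A = 5978 × 7200 / (2870 km²) = 15.00 mm.
The 1-cm UH is the DRH scaled by (10 mm)/d, so U_p = 1251.0 × 10/15.00 = 834 m³/s.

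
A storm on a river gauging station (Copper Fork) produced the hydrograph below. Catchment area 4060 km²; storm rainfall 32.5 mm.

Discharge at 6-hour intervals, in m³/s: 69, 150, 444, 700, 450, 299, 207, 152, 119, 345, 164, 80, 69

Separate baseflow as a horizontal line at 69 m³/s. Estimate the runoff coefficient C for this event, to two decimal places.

ΣQ_DR = 2351 m³/s; V = ΣQ_DR·Δt = 5.078 × 10^7 m³.
Runoff depth d = V / A = 12.51 mm.
C = d / P = 12.51 / 32.5 = 0.38.

C ≈ 0.38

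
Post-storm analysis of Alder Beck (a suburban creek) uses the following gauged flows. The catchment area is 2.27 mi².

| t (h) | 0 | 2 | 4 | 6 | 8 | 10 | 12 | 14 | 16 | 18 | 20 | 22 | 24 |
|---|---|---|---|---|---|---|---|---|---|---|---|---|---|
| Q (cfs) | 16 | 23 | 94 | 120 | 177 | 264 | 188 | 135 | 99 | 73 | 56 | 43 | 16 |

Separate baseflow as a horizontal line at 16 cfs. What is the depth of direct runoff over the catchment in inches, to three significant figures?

d ≈ 1.50 in

Direct runoff: 0.0, 7.0, 78.0, 104.0, 161.0, 248.0, 172.0, 119.0, 83.0, 57.0, 40.0, 27.0, 0.0 cfs; ΣQ_DR = 1096 cfs.
V = ΣQ_DR · Δt = 1096 × 7200 s = 7.891 × 10^6 ft³.
Over A = 2.27 mi², depth = V / A = 1.50 in.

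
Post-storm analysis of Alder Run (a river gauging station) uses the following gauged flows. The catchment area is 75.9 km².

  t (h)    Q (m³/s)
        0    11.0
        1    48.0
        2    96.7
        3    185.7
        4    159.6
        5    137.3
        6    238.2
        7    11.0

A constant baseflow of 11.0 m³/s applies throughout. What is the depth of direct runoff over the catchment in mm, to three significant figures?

d ≈ 37.9 mm

Direct runoff: 0.0, 37.0, 85.7, 174.7, 148.6, 126.3, 227.2, 0.0 m³/s; ΣQ_DR = 799.5 m³/s.
V = ΣQ_DR · Δt = 799.5 × 3600 s = 2.878 × 10^6 m³.
Over A = 75.9 km², depth = V / A = 37.9 mm.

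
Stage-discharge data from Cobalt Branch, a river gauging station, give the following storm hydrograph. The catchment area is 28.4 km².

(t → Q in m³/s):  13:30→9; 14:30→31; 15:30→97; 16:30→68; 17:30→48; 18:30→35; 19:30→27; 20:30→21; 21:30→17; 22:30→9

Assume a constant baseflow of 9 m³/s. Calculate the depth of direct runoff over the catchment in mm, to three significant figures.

Direct runoff: 0.0, 22.0, 88.0, 59.0, 39.0, 26.0, 18.0, 12.0, 8.0, 0.0 m³/s; ΣQ_DR = 272.0 m³/s.
V = ΣQ_DR · Δt = 272.0 × 3600 s = 9.792 × 10^5 m³.
Over A = 28.4 km², depth = V / A = 34.5 mm.

d ≈ 34.5 mm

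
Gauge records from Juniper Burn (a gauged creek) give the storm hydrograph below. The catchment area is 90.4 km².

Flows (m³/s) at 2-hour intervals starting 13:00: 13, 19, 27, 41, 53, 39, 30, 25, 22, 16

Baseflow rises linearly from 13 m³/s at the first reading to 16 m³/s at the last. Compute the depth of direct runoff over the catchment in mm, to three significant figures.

Direct runoff: 0.00, 5.67, 13.33, 27.00, 38.67, 24.33, 15.00, 9.67, 6.33, 0.00 m³/s; ΣQ_DR = 140.0 m³/s.
V = ΣQ_DR · Δt = 140.0 × 7200 s = 1.008 × 10^6 m³.
Over A = 90.4 km², depth = V / A = 11.2 mm.

d ≈ 11.2 mm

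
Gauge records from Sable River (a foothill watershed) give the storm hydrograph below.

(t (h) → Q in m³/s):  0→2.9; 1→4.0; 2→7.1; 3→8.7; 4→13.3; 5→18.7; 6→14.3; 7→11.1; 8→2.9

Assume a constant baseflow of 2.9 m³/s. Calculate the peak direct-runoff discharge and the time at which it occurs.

Subtracting baseflow gives direct-runoff ordinates: 0.0, 1.1, 4.2, 5.8, 10.4, 15.8, 11.4, 8.2, 0.0 m³/s.
The maximum is 15.8 m³/s, occurring at the reading for t = 5 h.

Q_p = 15.8 m³/s at t = 5 h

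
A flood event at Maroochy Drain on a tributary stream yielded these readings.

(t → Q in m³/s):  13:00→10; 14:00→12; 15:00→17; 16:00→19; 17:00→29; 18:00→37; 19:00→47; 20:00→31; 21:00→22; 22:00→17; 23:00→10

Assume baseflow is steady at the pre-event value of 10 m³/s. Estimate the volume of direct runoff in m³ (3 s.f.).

Direct-runoff ordinates (Q − Q_b): 0.0, 2.0, 7.0, 9.0, 19.0, 27.0, 37.0, 21.0, 12.0, 7.0, 0.0 m³/s.
ΣQ_DR = 141.0 m³/s.
With Δt = 1 h = 3600 s, V = ΣQ_DR · Δt = 141.0 × 3600 = 5.08 × 10^5 m³.

V ≈ 5.08 × 10^5 m³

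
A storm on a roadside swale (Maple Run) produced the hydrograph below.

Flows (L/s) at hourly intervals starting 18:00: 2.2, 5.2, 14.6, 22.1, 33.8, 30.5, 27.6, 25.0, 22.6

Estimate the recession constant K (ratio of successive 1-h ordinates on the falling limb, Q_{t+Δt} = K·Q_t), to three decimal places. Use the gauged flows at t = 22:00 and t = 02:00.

K ≈ 0.904

Using the recession-limb readings at t = 22:00 and t = 02:00: Q falls from 33.8 to 22.6 L/s over 4 intervals.
K = (Q₂/Q₁)^(1/4) = (22.6/33.8)^(1/4) = 0.904.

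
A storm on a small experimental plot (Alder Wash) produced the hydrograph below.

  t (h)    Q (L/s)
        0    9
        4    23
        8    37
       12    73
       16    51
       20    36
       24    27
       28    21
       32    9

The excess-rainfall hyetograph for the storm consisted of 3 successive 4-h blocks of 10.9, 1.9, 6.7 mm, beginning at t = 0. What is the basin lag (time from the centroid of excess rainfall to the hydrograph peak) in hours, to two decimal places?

t_L ≈ 6.86 h

Centroid of excess rainfall: t_c = Σ P_i·t̄_i / ΣP_i = 5.1385 h (block centres at 2, 6, 10 h).
Hydrograph peak occurs at t = 12 h, so basin lag t_L = 12 − 5.1385 = 6.86 h.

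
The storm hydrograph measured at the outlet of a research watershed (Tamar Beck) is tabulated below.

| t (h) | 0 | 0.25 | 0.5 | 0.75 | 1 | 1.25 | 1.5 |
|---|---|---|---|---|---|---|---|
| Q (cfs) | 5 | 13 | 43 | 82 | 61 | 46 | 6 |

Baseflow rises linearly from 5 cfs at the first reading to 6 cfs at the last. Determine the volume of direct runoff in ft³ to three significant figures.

V ≈ 1.96 × 10^5 ft³

Direct-runoff ordinates (Q − Q_b): 0.00, 7.83, 37.67, 76.50, 55.33, 40.17, 0.00 cfs.
ΣQ_DR = 217.5 cfs.
With Δt = 0.25 h = 900 s, V = ΣQ_DR · Δt = 217.5 × 900 = 1.96 × 10^5 ft³.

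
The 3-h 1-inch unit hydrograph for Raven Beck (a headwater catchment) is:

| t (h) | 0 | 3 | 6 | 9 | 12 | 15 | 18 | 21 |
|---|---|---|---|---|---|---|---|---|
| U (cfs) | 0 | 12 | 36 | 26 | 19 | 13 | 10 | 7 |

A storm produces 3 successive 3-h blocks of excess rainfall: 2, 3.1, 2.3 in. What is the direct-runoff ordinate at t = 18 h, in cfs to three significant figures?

By discrete convolution, Q_j = Σ (P_i / 1 in) · U_{j−i}.
At t = 18 h (j=6): Q = (2/1)·10 + (3.1/1)·13 + (2.3/1)·19 = 104 cfs.

Q ≈ 104 cfs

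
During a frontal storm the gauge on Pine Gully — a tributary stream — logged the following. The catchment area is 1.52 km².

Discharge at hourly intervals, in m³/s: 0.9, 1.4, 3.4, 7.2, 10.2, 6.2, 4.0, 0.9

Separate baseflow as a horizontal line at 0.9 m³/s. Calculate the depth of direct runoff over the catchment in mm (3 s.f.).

Direct runoff: 0.0, 0.5, 2.5, 6.3, 9.3, 5.3, 3.1, 0.0 m³/s; ΣQ_DR = 27.00 m³/s.
V = ΣQ_DR · Δt = 27.00 × 3600 s = 97200 m³.
Over A = 1.52 km², depth = V / A = 63.9 mm.

d ≈ 63.9 mm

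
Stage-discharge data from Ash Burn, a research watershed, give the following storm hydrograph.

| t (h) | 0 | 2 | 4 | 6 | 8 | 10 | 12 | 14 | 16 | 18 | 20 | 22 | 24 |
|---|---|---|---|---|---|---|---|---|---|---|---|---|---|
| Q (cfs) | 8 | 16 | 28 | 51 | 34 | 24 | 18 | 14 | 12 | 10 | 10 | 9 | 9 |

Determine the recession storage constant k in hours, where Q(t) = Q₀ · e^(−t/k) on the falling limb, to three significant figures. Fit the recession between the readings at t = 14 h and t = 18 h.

On the falling limb, Q drops from 14 to 10 cfs between t = 14 h and t = 18 h (Δt = 4 h).
k = −Δt / ln(Q₂/Q₁) = −4 / ln(10/14) = 11.9 h.

k ≈ 11.9 h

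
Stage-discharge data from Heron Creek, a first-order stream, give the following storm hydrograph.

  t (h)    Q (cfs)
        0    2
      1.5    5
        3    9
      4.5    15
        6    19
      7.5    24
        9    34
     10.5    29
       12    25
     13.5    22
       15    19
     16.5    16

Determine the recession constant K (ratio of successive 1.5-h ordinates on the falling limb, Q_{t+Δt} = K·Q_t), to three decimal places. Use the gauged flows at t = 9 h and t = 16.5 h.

K ≈ 0.860

Using the recession-limb readings at t = 9 h and t = 16.5 h: Q falls from 34 to 16 cfs over 5 intervals.
K = (Q₂/Q₁)^(1/5) = (16/34)^(1/5) = 0.860.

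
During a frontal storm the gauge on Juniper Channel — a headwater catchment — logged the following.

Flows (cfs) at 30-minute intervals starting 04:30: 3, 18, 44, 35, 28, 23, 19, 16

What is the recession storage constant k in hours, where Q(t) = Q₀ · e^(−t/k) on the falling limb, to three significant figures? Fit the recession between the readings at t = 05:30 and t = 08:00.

On the falling limb, Q drops from 44 to 16 cfs between t = 05:30 and t = 08:00 (Δt = 2.5 h).
k = −Δt / ln(Q₂/Q₁) = −2.5 / ln(16/44) = 2.47 h.

k ≈ 2.47 h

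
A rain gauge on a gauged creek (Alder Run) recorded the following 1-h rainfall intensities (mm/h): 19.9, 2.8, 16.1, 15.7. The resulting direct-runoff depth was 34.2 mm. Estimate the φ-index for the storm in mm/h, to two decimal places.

Only the 3 blocks with intensity above φ contribute runoff: 19.9, 16.1, 15.7 mm/h.
Σ(I−φ)·Δt = d  ⇒  (19.9+16.1+15.7 − 3φ)·1 = 34.2
φ = (51.70 − 34.2/1) / 3 = 5.83 mm/h.

φ ≈ 5.83 mm/h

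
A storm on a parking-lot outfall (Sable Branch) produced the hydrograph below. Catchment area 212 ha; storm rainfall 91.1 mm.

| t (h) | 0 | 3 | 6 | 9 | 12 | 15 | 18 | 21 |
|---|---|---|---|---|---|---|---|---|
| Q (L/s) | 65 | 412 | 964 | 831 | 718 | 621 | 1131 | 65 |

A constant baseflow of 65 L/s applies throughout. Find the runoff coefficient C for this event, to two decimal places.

C ≈ 0.24

ΣQ_DR = 4287 L/s; V = ΣQ_DR·Δt = 4.630 × 10^7 L.
Runoff depth d = V / A = 21.84 mm.
C = d / P = 21.84 / 91.1 = 0.24.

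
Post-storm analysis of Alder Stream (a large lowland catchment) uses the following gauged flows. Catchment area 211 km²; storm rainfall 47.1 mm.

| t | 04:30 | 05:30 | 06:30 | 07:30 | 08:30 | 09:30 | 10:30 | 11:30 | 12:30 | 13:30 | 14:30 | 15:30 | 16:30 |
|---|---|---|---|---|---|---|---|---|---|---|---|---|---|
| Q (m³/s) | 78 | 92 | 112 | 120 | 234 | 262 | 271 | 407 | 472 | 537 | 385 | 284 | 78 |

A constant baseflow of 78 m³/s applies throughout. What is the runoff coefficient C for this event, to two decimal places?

C ≈ 0.84

ΣQ_DR = 2318 m³/s; V = ΣQ_DR·Δt = 8.345 × 10^6 m³.
Runoff depth d = V / A = 39.55 mm.
C = d / P = 39.55 / 47.1 = 0.84.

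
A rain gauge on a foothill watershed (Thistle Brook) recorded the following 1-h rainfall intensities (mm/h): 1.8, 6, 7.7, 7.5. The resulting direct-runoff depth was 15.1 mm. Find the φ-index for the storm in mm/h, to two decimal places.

Only the 3 blocks with intensity above φ contribute runoff: 6, 7.7, 7.5 mm/h.
Σ(I−φ)·Δt = d  ⇒  (6+7.7+7.5 − 3φ)·1 = 15.1
φ = (21.20 − 15.1/1) / 3 = 2.03 mm/h.

φ ≈ 2.03 mm/h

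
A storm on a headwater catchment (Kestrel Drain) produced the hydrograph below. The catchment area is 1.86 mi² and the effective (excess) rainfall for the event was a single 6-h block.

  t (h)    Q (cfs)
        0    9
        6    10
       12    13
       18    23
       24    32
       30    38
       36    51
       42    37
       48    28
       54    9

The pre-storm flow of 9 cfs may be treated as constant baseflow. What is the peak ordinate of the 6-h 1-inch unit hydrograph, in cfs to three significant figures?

U_p ≈ 52.5 cfs

Direct runoff: 0.0, 1.0, 4.0, 14.0, 23.0, 29.0, 42.0, 28.0, 19.0, 0.0 cfs; ΣQ_DR = 160.0 cfs, peak = 42.0 cfs.
Runoff depth d = ΣQ_DR·Δt / A = 160.0 × 21600 / (1.86 mi²) = 0.7998 in.
The 1-inch UH is the DRH scaled by (1 in)/d, so U_p = 42.0 × 1/0.7998 = 52.5 cfs.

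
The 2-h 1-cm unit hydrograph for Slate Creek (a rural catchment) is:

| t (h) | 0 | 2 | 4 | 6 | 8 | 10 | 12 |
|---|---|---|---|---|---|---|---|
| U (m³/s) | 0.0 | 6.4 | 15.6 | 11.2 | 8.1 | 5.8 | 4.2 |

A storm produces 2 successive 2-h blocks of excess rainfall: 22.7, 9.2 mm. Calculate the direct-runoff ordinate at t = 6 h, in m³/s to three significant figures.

By discrete convolution, Q_j = Σ (P_i / 10 mm) · U_{j−i}.
At t = 6 h (j=3): Q = (22.7/10)·11.2 + (9.2/10)·15.6 = 39.8 m³/s.

Q ≈ 39.8 m³/s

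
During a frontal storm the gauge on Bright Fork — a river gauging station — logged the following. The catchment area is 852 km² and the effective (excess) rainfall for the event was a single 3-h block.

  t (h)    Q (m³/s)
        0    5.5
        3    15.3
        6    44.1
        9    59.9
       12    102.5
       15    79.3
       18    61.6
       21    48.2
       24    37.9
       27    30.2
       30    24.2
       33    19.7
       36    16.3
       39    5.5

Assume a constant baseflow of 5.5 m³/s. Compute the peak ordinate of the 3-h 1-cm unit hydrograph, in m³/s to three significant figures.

U_p ≈ 162 m³/s

Direct runoff: 0.0, 9.8, 38.6, 54.4, 97.0, 73.8, 56.1, 42.7, 32.4, 24.7, 18.7, 14.2, 10.8, 0.0 m³/s; ΣQ_DR = 473.2 m³/s, peak = 97.0 m³/s.
Runoff depth d = ΣQ_DR·Δt / A = 473.2 × 10800 / (852 km²) = 5.998 mm.
The 1-cm UH is the DRH scaled by (10 mm)/d, so U_p = 97.0 × 10/5.998 = 162 m³/s.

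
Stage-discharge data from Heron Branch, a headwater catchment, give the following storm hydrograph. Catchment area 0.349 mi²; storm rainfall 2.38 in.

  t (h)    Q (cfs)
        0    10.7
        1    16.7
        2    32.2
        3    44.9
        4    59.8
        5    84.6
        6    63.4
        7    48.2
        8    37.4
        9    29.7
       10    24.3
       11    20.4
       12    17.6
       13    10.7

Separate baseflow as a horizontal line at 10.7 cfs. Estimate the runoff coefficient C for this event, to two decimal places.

C ≈ 0.65

ΣQ_DR = 350.8 cfs; V = ΣQ_DR·Δt = 1.263 × 10^6 ft³.
Runoff depth d = V / A = 1.558 in.
C = d / P = 1.558 / 2.38 = 0.65.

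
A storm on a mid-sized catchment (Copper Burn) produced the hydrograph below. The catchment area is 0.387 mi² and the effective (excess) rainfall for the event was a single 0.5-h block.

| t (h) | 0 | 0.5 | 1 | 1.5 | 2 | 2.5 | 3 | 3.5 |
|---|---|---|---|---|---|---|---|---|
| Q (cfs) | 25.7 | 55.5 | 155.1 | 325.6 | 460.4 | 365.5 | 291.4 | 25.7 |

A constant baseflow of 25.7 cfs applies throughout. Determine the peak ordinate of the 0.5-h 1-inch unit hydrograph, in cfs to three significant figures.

U_p ≈ 145 cfs

Direct runoff: 0.0, 29.8, 129.4, 299.9, 434.7, 339.8, 265.7, 0.0 cfs; ΣQ_DR = 1499 cfs, peak = 434.7 cfs.
Runoff depth d = ΣQ_DR·Δt / A = 1499 × 1800 / (0.387 mi²) = 3.002 in.
The 1-inch UH is the DRH scaled by (1 in)/d, so U_p = 434.7 × 1/3.002 = 145 cfs.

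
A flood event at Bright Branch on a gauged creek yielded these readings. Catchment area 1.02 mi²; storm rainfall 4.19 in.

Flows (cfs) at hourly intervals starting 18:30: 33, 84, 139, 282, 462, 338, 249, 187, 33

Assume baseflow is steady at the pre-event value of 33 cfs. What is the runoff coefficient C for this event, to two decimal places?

C ≈ 0.55

ΣQ_DR = 1510 cfs; V = ΣQ_DR·Δt = 5.436 × 10^6 ft³.
Runoff depth d = V / A = 2.294 in.
C = d / P = 2.294 / 4.19 = 0.55.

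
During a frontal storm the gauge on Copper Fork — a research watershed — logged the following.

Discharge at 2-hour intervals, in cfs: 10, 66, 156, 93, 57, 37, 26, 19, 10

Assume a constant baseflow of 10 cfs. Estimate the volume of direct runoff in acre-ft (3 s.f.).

V ≈ 63.5 acre-ft

Direct-runoff ordinates (Q − Q_b): 0.0, 56.0, 146.0, 83.0, 47.0, 27.0, 16.0, 9.0, 0.0 cfs.
ΣQ_DR = 384.0 cfs.
With Δt = 2 h = 7200 s, V = ΣQ_DR · Δt = 384.0 × 7200 = 2.76 × 10^6 ft³ = 63.5 acre-ft.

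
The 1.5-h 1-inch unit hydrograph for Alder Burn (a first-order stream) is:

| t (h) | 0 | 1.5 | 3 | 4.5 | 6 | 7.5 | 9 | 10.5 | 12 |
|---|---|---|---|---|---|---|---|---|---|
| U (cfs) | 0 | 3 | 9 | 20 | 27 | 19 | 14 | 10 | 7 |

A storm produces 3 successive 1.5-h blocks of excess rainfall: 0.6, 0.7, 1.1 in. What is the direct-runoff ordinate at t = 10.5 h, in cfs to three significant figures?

By discrete convolution, Q_j = Σ (P_i / 1 in) · U_{j−i}.
At t = 10.5 h (j=7): Q = (0.6/1)·10 + (0.7/1)·14 + (1.1/1)·19 = 36.7 cfs.

Q ≈ 36.7 cfs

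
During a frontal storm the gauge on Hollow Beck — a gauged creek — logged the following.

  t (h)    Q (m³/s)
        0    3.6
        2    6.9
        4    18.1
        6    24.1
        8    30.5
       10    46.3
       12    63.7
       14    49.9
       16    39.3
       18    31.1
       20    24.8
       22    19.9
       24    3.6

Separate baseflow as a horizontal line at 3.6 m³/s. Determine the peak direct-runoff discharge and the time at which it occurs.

Subtracting baseflow gives direct-runoff ordinates: 0.0, 3.3, 14.5, 20.5, 26.9, 42.7, 60.1, 46.3, 35.7, 27.5, 21.2, 16.3, 0.0 m³/s.
The maximum is 60.1 m³/s, occurring at the reading for t = 12 h.

Q_p = 60.1 m³/s at t = 12 h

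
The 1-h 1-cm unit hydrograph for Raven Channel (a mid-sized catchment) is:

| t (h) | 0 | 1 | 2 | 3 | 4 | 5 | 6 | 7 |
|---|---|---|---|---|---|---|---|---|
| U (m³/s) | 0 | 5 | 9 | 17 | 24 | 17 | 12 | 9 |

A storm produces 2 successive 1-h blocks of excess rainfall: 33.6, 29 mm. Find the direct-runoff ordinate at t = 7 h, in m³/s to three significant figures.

Q ≈ 65.0 m³/s

By discrete convolution, Q_j = Σ (P_i / 10 mm) · U_{j−i}.
At t = 7 h (j=7): Q = (33.6/10)·9 + (29/10)·12 = 65.0 m³/s.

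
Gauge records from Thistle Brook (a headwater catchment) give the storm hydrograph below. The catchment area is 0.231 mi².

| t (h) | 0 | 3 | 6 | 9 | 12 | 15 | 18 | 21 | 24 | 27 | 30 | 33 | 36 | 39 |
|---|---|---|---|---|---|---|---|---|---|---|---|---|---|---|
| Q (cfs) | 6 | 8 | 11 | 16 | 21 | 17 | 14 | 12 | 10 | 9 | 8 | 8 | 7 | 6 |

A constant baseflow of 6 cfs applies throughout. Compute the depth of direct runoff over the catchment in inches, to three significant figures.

Direct runoff: 0.0, 2.0, 5.0, 10.0, 15.0, 11.0, 8.0, 6.0, 4.0, 3.0, 2.0, 2.0, 1.0, 0.0 cfs; ΣQ_DR = 69.00 cfs.
V = ΣQ_DR · Δt = 69.00 × 10800 s = 7.452 × 10^5 ft³.
Over A = 0.231 mi², depth = V / A = 1.39 in.

d ≈ 1.39 in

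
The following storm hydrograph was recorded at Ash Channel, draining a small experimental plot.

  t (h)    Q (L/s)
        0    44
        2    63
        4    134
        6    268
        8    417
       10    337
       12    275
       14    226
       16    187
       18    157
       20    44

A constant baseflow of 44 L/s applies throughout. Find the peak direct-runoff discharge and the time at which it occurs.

Subtracting baseflow gives direct-runoff ordinates: 0.0, 19.0, 90.0, 224.0, 373.0, 293.0, 231.0, 182.0, 143.0, 113.0, 0.0 L/s.
The maximum is 373.0 L/s, occurring at the reading for t = 8 h.

Q_p = 373.0 L/s at t = 8 h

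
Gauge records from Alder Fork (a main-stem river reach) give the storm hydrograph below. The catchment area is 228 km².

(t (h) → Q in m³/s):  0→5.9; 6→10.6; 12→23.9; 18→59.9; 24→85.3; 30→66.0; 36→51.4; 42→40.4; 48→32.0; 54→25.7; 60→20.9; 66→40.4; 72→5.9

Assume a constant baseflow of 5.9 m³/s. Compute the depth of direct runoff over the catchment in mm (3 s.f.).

Direct runoff: 0.0, 4.7, 18.0, 54.0, 79.4, 60.1, 45.5, 34.5, 26.1, 19.8, 15.0, 34.5, 0.0 m³/s; ΣQ_DR = 391.6 m³/s.
V = ΣQ_DR · Δt = 391.6 × 21600 s = 8.459 × 10^6 m³.
Over A = 228 km², depth = V / A = 37.1 mm.

d ≈ 37.1 mm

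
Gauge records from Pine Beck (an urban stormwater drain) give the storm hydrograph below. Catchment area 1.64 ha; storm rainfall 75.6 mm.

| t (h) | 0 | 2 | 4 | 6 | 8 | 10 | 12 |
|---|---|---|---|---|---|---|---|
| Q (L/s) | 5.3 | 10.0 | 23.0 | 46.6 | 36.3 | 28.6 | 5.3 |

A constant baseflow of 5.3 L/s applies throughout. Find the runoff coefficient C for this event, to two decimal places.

C ≈ 0.69

ΣQ_DR = 118.0 L/s; V = ΣQ_DR·Δt = 8.496 × 10^5 L.
Runoff depth d = V / A = 51.80 mm.
C = d / P = 51.80 / 75.6 = 0.69.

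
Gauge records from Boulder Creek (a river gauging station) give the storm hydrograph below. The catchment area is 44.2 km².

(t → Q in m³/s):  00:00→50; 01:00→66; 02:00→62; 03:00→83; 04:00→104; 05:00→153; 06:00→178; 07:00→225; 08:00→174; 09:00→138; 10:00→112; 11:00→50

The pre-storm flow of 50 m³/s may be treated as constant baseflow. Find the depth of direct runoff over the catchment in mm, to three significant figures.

d ≈ 64.8 mm

Direct runoff: 0.0, 16.0, 12.0, 33.0, 54.0, 103.0, 128.0, 175.0, 124.0, 88.0, 62.0, 0.0 m³/s; ΣQ_DR = 795.0 m³/s.
V = ΣQ_DR · Δt = 795.0 × 3600 s = 2.862 × 10^6 m³.
Over A = 44.2 km², depth = V / A = 64.8 mm.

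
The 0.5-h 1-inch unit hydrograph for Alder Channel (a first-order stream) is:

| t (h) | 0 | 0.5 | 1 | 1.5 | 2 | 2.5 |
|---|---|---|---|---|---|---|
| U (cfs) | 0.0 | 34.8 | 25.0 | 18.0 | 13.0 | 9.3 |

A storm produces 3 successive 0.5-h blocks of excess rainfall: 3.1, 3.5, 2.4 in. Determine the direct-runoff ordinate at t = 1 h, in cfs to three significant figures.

Q ≈ 199 cfs

By discrete convolution, Q_j = Σ (P_i / 1 in) · U_{j−i}.
At t = 1 h (j=2): Q = (3.1/1)·25.0 + (3.5/1)·34.8 + (2.4/1)·0.0 = 199 cfs.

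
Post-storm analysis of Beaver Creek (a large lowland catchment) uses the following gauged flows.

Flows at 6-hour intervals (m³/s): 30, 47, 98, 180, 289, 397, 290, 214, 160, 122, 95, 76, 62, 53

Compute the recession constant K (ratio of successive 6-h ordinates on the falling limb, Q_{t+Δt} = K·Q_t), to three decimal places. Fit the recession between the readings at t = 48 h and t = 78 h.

K ≈ 0.802

Using the recession-limb readings at t = 48 h and t = 78 h: Q falls from 160 to 53 m³/s over 5 intervals.
K = (Q₂/Q₁)^(1/5) = (53/160)^(1/5) = 0.802.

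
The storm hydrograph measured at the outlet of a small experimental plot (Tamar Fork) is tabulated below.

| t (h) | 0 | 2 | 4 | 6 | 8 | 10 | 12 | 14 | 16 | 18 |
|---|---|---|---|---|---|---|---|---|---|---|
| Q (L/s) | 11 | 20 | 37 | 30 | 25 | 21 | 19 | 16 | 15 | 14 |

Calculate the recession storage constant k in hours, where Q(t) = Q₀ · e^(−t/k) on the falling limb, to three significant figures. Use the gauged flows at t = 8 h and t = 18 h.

k ≈ 17.2 h

On the falling limb, Q drops from 25 to 14 L/s between t = 8 h and t = 18 h (Δt = 10 h).
k = −Δt / ln(Q₂/Q₁) = −10 / ln(14/25) = 17.2 h.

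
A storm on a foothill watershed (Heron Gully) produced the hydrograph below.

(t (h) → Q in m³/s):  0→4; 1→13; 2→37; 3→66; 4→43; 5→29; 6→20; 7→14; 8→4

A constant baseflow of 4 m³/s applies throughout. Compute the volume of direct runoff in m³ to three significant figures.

V ≈ 6.98 × 10^5 m³

Direct-runoff ordinates (Q − Q_b): 0.0, 9.0, 33.0, 62.0, 39.0, 25.0, 16.0, 10.0, 0.0 m³/s.
ΣQ_DR = 194.0 m³/s.
With Δt = 1 h = 3600 s, V = ΣQ_DR · Δt = 194.0 × 3600 = 6.98 × 10^5 m³.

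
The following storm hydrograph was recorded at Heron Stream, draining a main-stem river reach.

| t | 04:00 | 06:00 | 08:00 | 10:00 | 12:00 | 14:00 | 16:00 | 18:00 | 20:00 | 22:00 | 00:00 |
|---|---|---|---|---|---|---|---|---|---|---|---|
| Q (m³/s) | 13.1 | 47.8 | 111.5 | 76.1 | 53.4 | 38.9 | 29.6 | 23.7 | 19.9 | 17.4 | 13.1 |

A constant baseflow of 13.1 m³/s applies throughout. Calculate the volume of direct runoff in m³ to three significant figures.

Direct-runoff ordinates (Q − Q_b): 0.0, 34.7, 98.4, 63.0, 40.3, 25.8, 16.5, 10.6, 6.8, 4.3, 0.0 m³/s.
ΣQ_DR = 300.4 m³/s.
With Δt = 2 h = 7200 s, V = ΣQ_DR · Δt = 300.4 × 7200 = 2.16 × 10^6 m³.

V ≈ 2.16 × 10^6 m³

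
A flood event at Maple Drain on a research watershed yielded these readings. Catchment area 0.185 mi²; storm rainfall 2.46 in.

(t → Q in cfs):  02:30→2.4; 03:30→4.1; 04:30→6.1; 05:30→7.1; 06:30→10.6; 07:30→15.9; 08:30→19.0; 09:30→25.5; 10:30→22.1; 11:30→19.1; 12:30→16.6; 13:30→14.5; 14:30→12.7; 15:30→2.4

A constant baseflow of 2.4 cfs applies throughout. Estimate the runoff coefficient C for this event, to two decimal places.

ΣQ_DR = 144.5 cfs; V = ΣQ_DR·Δt = 5.202 × 10^5 ft³.
Runoff depth d = V / A = 1.210 in.
C = d / P = 1.210 / 2.46 = 0.49.

C ≈ 0.49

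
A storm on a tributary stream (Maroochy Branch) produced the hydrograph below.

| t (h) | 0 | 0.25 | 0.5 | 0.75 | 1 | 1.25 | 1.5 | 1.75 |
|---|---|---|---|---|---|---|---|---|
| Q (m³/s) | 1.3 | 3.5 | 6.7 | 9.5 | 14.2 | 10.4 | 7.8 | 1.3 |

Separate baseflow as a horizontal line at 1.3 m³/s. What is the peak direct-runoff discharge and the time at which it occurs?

Subtracting baseflow gives direct-runoff ordinates: 0.0, 2.2, 5.4, 8.2, 12.9, 9.1, 6.5, 0.0 m³/s.
The maximum is 12.9 m³/s, occurring at the reading for t = 1 h.

Q_p = 12.9 m³/s at t = 1 h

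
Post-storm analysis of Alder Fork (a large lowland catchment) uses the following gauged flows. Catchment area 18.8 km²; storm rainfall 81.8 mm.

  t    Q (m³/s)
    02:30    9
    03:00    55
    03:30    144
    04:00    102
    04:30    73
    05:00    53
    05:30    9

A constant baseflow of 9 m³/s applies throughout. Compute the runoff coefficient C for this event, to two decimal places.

ΣQ_DR = 382.0 m³/s; V = ΣQ_DR·Δt = 6.876 × 10^5 m³.
Runoff depth d = V / A = 36.57 mm.
C = d / P = 36.57 / 81.8 = 0.45.

C ≈ 0.45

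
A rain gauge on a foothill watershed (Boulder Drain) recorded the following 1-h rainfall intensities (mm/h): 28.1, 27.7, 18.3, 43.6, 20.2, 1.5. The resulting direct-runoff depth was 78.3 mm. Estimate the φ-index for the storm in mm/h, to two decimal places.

φ ≈ 11.92 mm/h

Only the 5 blocks with intensity above φ contribute runoff: 28.1, 27.7, 18.3, 43.6, 20.2 mm/h.
Σ(I−φ)·Δt = d  ⇒  (28.1+27.7+18.3+43.6+20.2 − 5φ)·1 = 78.3
φ = (137.9 − 78.3/1) / 5 = 11.92 mm/h.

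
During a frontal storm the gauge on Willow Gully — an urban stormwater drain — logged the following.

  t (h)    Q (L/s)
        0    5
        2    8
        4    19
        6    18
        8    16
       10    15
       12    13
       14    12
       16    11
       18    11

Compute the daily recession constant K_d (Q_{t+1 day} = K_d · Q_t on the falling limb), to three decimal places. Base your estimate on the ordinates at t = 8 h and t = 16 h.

Between t = 8 h and t = 16 h the flow falls from 16 to 11 L/s over 4×2 h = 8 h.
Per-interval ratio K = (11/16)^(1/4) = 0.9106; K_d = K^(24/2) = 0.325.

K_d ≈ 0.325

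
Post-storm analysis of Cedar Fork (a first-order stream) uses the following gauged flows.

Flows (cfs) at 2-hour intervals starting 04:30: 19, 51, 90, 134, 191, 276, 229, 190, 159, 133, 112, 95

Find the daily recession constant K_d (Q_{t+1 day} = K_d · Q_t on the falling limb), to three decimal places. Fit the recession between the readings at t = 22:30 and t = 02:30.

Between t = 22:30 and t = 02:30 the flow falls from 133 to 95 cfs over 2×2 h = 4 h.
Per-interval ratio K = (95/133)^(1/2) = 0.8452; K_d = K^(24/2) = 0.133.

K_d ≈ 0.133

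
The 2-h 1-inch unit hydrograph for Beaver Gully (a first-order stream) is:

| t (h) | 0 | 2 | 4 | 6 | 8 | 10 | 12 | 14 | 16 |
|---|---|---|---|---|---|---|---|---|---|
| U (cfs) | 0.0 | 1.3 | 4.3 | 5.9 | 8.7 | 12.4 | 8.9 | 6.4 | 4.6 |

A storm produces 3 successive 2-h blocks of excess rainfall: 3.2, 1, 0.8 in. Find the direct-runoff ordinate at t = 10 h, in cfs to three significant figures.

Q ≈ 53.1 cfs

By discrete convolution, Q_j = Σ (P_i / 1 in) · U_{j−i}.
At t = 10 h (j=5): Q = (3.2/1)·12.4 + (1/1)·8.7 + (0.8/1)·5.9 = 53.1 cfs.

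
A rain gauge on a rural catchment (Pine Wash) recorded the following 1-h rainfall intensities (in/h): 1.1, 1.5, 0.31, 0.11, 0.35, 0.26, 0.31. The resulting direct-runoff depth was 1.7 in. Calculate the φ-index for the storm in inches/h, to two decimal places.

φ ≈ 0.45 in/h

Only the 2 blocks with intensity above φ contribute runoff: 1.1, 1.5 in/h.
Σ(I−φ)·Δt = d  ⇒  (1.1+1.5 − 2φ)·1 = 1.7
φ = (2.600 − 1.7/1) / 2 = 0.45 in/h.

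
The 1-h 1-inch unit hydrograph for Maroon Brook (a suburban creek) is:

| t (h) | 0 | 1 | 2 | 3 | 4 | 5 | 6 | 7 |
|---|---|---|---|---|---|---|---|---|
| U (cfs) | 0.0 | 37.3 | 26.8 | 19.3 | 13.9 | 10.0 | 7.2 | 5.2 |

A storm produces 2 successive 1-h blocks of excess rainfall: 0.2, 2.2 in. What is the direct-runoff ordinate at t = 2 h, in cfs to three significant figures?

Q ≈ 87.4 cfs

By discrete convolution, Q_j = Σ (P_i / 1 in) · U_{j−i}.
At t = 2 h (j=2): Q = (0.2/1)·26.8 + (2.2/1)·37.3 = 87.4 cfs.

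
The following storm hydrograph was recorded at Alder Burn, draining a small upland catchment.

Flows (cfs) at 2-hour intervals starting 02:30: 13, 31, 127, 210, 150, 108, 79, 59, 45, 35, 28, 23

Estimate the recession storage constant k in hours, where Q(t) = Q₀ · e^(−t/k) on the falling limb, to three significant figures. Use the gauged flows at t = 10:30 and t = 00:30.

On the falling limb, Q drops from 150 to 23 cfs between t = 10:30 and t = 00:30 (Δt = 14 h).
k = −Δt / ln(Q₂/Q₁) = −14 / ln(23/150) = 7.47 h.

k ≈ 7.47 h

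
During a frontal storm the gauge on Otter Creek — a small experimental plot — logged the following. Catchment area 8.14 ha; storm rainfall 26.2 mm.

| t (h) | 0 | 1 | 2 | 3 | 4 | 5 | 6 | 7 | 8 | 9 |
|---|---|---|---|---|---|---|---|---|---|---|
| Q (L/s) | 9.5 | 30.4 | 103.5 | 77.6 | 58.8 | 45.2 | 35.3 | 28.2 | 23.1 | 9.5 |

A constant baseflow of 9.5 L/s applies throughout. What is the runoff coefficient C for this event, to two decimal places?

ΣQ_DR = 326.1 L/s; V = ΣQ_DR·Δt = 1.174 × 10^6 L.
Runoff depth d = V / A = 14.42 mm.
C = d / P = 14.42 / 26.2 = 0.55.

C ≈ 0.55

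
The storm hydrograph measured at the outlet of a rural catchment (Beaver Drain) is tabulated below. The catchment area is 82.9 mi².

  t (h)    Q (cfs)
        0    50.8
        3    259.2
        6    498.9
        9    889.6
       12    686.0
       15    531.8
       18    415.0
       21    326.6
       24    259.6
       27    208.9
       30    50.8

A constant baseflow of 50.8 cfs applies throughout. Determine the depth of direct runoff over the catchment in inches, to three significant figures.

d ≈ 0.203 in

Direct runoff: 0.0, 208.4, 448.1, 838.8, 635.2, 481.0, 364.2, 275.8, 208.8, 158.1, 0.0 cfs; ΣQ_DR = 3618 cfs.
V = ΣQ_DR · Δt = 3618 × 10800 s = 3.908 × 10^7 ft³.
Over A = 82.9 mi², depth = V / A = 0.203 in.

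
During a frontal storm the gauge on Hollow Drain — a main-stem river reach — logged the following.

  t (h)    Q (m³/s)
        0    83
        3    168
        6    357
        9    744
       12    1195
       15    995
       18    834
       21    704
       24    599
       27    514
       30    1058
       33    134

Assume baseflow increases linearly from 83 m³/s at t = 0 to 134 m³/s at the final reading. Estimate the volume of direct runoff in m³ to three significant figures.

Direct-runoff ordinates (Q − Q_b): 0.00, 80.36, 264.73, 647.09, 1093.45, 888.82, 723.18, 588.55, 478.91, 389.27, 928.64, 0.00 m³/s.
ΣQ_DR = 6083 m³/s.
With Δt = 3 h = 10800 s, V = ΣQ_DR · Δt = 6083 × 10800 = 6.57 × 10^7 m³.

V ≈ 6.57 × 10^7 m³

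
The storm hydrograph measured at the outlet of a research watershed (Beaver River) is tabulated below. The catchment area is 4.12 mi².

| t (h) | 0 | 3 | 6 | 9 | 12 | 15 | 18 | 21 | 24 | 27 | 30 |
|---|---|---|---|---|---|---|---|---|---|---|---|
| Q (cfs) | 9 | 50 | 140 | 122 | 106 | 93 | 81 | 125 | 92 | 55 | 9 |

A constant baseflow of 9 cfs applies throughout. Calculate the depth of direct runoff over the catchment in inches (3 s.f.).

Direct runoff: 0.0, 41.0, 131.0, 113.0, 97.0, 84.0, 72.0, 116.0, 83.0, 46.0, 0.0 cfs; ΣQ_DR = 783.0 cfs.
V = ΣQ_DR · Δt = 783.0 × 10800 s = 8.456 × 10^6 ft³.
Over A = 4.12 mi², depth = V / A = 0.883 in.

d ≈ 0.883 in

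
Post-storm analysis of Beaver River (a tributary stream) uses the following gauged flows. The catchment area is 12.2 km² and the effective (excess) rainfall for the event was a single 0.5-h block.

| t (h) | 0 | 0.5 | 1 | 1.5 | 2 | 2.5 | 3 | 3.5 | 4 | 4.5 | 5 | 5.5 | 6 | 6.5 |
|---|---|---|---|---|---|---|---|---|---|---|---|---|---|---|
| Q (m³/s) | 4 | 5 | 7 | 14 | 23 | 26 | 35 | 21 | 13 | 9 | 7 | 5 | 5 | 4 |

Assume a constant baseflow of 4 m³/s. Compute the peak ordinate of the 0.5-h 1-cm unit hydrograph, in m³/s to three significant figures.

Direct runoff: 0.0, 1.0, 3.0, 10.0, 19.0, 22.0, 31.0, 17.0, 9.0, 5.0, 3.0, 1.0, 1.0, 0.0 m³/s; ΣQ_DR = 122.0 m³/s, peak = 31.0 m³/s.
Runoff depth d = ΣQ_DR·Δt / A = 122.0 × 1800 / (12.2 km²) = 18.00 mm.
The 1-cm UH is the DRH scaled by (10 mm)/d, so U_p = 31.0 × 10/18.00 = 17.2 m³/s.

U_p ≈ 17.2 m³/s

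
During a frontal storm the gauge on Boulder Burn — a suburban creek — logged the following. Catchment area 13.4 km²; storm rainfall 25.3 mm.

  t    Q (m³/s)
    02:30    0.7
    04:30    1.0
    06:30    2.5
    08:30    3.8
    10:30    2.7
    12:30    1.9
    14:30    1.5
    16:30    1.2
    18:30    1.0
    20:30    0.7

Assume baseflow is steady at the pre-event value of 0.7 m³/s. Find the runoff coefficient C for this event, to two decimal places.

C ≈ 0.21

ΣQ_DR = 10.00 m³/s; V = ΣQ_DR·Δt = 72000 m³.
Runoff depth d = V / A = 5.373 mm.
C = d / P = 5.373 / 25.3 = 0.21.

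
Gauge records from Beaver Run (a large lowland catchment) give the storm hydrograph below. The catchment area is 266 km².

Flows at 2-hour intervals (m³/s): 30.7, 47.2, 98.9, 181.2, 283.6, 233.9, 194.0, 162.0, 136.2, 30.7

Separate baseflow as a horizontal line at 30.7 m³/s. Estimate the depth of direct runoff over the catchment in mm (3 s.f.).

d ≈ 29.5 mm

Direct runoff: 0.0, 16.5, 68.2, 150.5, 252.9, 203.2, 163.3, 131.3, 105.5, 0.0 m³/s; ΣQ_DR = 1091 m³/s.
V = ΣQ_DR · Δt = 1091 × 7200 s = 7.858 × 10^6 m³.
Over A = 266 km², depth = V / A = 29.5 mm.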